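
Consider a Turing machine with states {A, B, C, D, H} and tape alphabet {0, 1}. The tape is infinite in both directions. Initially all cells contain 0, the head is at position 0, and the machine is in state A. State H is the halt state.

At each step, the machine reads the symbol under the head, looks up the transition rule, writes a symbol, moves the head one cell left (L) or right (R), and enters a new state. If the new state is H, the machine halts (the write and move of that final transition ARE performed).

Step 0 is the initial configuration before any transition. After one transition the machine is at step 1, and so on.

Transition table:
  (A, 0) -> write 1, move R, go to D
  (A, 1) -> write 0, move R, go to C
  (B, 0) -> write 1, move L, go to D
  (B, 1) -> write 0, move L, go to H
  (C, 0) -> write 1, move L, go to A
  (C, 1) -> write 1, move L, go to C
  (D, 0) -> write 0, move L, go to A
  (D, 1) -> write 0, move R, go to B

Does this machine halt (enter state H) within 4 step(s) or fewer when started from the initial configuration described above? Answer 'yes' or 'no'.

Answer: no

Derivation:
Step 1: in state A at pos 0, read 0 -> (A,0)->write 1,move R,goto D. Now: state=D, head=1, tape[-1..2]=0100 (head:   ^)
Step 2: in state D at pos 1, read 0 -> (D,0)->write 0,move L,goto A. Now: state=A, head=0, tape[-1..2]=0100 (head:  ^)
Step 3: in state A at pos 0, read 1 -> (A,1)->write 0,move R,goto C. Now: state=C, head=1, tape[-1..2]=0000 (head:   ^)
Step 4: in state C at pos 1, read 0 -> (C,0)->write 1,move L,goto A. Now: state=A, head=0, tape[-1..2]=0010 (head:  ^)
After 4 step(s): state = A (not H) -> not halted within 4 -> no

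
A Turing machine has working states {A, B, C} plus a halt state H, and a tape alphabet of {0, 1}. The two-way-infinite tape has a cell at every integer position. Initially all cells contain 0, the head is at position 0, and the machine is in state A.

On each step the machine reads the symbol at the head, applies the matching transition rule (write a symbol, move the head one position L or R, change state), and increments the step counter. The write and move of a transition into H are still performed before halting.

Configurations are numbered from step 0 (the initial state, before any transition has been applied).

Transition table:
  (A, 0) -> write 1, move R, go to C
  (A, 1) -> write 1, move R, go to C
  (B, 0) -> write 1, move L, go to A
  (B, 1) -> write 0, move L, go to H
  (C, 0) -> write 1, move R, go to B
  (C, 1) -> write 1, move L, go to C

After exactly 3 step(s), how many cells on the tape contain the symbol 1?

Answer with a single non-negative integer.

Step 1: in state A at pos 0, read 0 -> (A,0)->write 1,move R,goto C. Now: state=C, head=1, tape[-1..2]=0100 (head:   ^)
Step 2: in state C at pos 1, read 0 -> (C,0)->write 1,move R,goto B. Now: state=B, head=2, tape[-1..3]=01100 (head:    ^)
Step 3: in state B at pos 2, read 0 -> (B,0)->write 1,move L,goto A. Now: state=A, head=1, tape[-1..3]=01110 (head:   ^)
Cells containing 1 after step 3: {0, 1, 2} -> 3 cell(s)

Answer: 3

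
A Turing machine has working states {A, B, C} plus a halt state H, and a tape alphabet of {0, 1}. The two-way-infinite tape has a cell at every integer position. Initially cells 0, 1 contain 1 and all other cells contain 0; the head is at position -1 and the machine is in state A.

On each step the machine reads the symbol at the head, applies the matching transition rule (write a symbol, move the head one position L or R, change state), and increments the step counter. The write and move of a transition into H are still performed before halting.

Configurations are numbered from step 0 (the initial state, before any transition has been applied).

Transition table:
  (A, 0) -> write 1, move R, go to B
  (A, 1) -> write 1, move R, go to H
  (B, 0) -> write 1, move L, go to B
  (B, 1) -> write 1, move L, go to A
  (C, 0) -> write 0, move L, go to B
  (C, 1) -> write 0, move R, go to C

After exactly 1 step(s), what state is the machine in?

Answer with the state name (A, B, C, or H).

Answer: B

Derivation:
Step 1: in state A at pos -1, read 0 -> (A,0)->write 1,move R,goto B. Now: state=B, head=0, tape[-2..2]=01110 (head:   ^)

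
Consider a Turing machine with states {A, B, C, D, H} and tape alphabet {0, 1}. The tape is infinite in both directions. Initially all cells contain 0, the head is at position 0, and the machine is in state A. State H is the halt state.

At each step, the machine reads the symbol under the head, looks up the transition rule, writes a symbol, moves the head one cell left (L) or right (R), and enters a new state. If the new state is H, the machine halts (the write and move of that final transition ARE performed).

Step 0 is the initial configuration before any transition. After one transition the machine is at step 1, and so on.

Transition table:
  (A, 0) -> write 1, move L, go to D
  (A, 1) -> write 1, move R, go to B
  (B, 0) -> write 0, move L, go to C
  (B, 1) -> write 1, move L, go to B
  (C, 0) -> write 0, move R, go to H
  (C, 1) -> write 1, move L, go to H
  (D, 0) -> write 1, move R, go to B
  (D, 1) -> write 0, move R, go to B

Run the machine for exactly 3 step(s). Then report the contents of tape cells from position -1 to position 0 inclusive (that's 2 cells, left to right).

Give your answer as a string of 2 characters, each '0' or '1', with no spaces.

Answer: 11

Derivation:
Step 1: in state A at pos 0, read 0 -> (A,0)->write 1,move L,goto D. Now: state=D, head=-1, tape[-2..1]=0010 (head:  ^)
Step 2: in state D at pos -1, read 0 -> (D,0)->write 1,move R,goto B. Now: state=B, head=0, tape[-2..1]=0110 (head:   ^)
Step 3: in state B at pos 0, read 1 -> (B,1)->write 1,move L,goto B. Now: state=B, head=-1, tape[-2..1]=0110 (head:  ^)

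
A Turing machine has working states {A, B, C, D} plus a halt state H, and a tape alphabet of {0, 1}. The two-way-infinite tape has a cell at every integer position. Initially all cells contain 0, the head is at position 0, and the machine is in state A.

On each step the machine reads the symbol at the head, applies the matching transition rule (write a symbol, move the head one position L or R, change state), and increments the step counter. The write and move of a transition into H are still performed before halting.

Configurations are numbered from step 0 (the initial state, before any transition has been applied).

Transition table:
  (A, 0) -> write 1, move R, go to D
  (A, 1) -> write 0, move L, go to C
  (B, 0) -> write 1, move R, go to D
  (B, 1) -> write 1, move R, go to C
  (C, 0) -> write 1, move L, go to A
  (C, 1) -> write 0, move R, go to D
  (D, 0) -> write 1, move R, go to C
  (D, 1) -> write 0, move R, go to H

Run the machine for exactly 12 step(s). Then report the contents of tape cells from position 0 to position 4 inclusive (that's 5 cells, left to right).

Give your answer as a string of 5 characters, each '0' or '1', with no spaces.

Step 1: in state A at pos 0, read 0 -> (A,0)->write 1,move R,goto D. Now: state=D, head=1, tape[-1..2]=0100 (head:   ^)
Step 2: in state D at pos 1, read 0 -> (D,0)->write 1,move R,goto C. Now: state=C, head=2, tape[-1..3]=01100 (head:    ^)
Step 3: in state C at pos 2, read 0 -> (C,0)->write 1,move L,goto A. Now: state=A, head=1, tape[-1..3]=01110 (head:   ^)
Step 4: in state A at pos 1, read 1 -> (A,1)->write 0,move L,goto C. Now: state=C, head=0, tape[-1..3]=01010 (head:  ^)
Step 5: in state C at pos 0, read 1 -> (C,1)->write 0,move R,goto D. Now: state=D, head=1, tape[-1..3]=00010 (head:   ^)
Step 6: in state D at pos 1, read 0 -> (D,0)->write 1,move R,goto C. Now: state=C, head=2, tape[-1..3]=00110 (head:    ^)
Step 7: in state C at pos 2, read 1 -> (C,1)->write 0,move R,goto D. Now: state=D, head=3, tape[-1..4]=001000 (head:     ^)
Step 8: in state D at pos 3, read 0 -> (D,0)->write 1,move R,goto C. Now: state=C, head=4, tape[-1..5]=0010100 (head:      ^)
Step 9: in state C at pos 4, read 0 -> (C,0)->write 1,move L,goto A. Now: state=A, head=3, tape[-1..5]=0010110 (head:     ^)
Step 10: in state A at pos 3, read 1 -> (A,1)->write 0,move L,goto C. Now: state=C, head=2, tape[-1..5]=0010010 (head:    ^)
Step 11: in state C at pos 2, read 0 -> (C,0)->write 1,move L,goto A. Now: state=A, head=1, tape[-1..5]=0011010 (head:   ^)
Step 12: in state A at pos 1, read 1 -> (A,1)->write 0,move L,goto C. Now: state=C, head=0, tape[-1..5]=0001010 (head:  ^)

Answer: 00101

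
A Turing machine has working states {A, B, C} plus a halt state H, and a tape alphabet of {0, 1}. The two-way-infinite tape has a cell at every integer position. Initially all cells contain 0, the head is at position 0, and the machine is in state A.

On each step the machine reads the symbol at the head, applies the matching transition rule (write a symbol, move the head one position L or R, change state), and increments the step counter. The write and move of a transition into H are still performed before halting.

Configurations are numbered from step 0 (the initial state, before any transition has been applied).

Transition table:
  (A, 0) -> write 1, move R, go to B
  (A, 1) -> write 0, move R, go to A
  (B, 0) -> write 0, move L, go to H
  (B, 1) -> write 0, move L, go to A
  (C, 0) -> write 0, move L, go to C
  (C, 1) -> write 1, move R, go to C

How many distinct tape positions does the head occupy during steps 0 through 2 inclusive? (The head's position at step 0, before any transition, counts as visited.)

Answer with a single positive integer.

Step 1: in state A at pos 0, read 0 -> (A,0)->write 1,move R,goto B. Now: state=B, head=1, tape[-1..2]=0100 (head:   ^)
Step 2: in state B at pos 1, read 0 -> (B,0)->write 0,move L,goto H. Now: state=H, head=0, tape[-1..2]=0100 (head:  ^)
Head positions at steps 0..2: starting at 0, distinct positions visited = {0, 1} -> 2 position(s)

Answer: 2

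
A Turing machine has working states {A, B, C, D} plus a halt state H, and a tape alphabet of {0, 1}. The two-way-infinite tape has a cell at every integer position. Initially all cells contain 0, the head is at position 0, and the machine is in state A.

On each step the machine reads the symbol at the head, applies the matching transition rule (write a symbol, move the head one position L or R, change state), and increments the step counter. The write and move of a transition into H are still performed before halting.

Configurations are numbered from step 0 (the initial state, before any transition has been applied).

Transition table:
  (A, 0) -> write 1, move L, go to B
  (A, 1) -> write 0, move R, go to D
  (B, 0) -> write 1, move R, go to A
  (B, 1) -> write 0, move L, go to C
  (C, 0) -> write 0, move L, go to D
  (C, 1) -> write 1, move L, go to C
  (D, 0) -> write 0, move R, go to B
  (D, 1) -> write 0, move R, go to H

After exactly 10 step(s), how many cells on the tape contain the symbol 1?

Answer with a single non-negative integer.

Answer: 3

Derivation:
Step 1: in state A at pos 0, read 0 -> (A,0)->write 1,move L,goto B. Now: state=B, head=-1, tape[-2..1]=0010 (head:  ^)
Step 2: in state B at pos -1, read 0 -> (B,0)->write 1,move R,goto A. Now: state=A, head=0, tape[-2..1]=0110 (head:   ^)
Step 3: in state A at pos 0, read 1 -> (A,1)->write 0,move R,goto D. Now: state=D, head=1, tape[-2..2]=01000 (head:    ^)
Step 4: in state D at pos 1, read 0 -> (D,0)->write 0,move R,goto B. Now: state=B, head=2, tape[-2..3]=010000 (head:     ^)
Step 5: in state B at pos 2, read 0 -> (B,0)->write 1,move R,goto A. Now: state=A, head=3, tape[-2..4]=0100100 (head:      ^)
Step 6: in state A at pos 3, read 0 -> (A,0)->write 1,move L,goto B. Now: state=B, head=2, tape[-2..4]=0100110 (head:     ^)
Step 7: in state B at pos 2, read 1 -> (B,1)->write 0,move L,goto C. Now: state=C, head=1, tape[-2..4]=0100010 (head:    ^)
Step 8: in state C at pos 1, read 0 -> (C,0)->write 0,move L,goto D. Now: state=D, head=0, tape[-2..4]=0100010 (head:   ^)
Step 9: in state D at pos 0, read 0 -> (D,0)->write 0,move R,goto B. Now: state=B, head=1, tape[-2..4]=0100010 (head:    ^)
Step 10: in state B at pos 1, read 0 -> (B,0)->write 1,move R,goto A. Now: state=A, head=2, tape[-2..4]=0101010 (head:     ^)
Cells containing 1 after step 10: {-1, 1, 3} -> 3 cell(s)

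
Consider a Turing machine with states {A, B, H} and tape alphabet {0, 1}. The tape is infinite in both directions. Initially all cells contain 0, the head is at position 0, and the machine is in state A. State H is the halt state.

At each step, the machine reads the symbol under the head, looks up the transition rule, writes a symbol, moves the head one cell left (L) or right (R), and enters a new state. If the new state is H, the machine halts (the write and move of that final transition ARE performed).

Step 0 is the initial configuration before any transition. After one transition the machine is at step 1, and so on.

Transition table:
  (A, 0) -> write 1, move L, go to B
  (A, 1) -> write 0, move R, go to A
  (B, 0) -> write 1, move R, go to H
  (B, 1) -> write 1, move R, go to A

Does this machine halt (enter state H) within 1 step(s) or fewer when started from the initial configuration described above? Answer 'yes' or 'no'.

Step 1: in state A at pos 0, read 0 -> (A,0)->write 1,move L,goto B. Now: state=B, head=-1, tape[-2..1]=0010 (head:  ^)
After 1 step(s): state = B (not H) -> not halted within 1 -> no

Answer: no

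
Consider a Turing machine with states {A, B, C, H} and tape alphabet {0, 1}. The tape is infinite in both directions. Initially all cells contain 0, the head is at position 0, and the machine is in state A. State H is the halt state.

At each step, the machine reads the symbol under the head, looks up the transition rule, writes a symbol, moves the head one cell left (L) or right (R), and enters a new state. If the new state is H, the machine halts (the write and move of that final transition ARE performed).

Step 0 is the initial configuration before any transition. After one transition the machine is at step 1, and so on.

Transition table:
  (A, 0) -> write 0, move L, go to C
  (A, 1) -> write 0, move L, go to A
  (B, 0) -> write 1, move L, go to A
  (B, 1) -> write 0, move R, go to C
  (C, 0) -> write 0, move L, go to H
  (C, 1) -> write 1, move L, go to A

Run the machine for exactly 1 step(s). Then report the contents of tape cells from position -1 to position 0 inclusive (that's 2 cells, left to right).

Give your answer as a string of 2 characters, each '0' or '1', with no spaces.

Step 1: in state A at pos 0, read 0 -> (A,0)->write 0,move L,goto C. Now: state=C, head=-1, tape[-2..1]=0000 (head:  ^)

Answer: 00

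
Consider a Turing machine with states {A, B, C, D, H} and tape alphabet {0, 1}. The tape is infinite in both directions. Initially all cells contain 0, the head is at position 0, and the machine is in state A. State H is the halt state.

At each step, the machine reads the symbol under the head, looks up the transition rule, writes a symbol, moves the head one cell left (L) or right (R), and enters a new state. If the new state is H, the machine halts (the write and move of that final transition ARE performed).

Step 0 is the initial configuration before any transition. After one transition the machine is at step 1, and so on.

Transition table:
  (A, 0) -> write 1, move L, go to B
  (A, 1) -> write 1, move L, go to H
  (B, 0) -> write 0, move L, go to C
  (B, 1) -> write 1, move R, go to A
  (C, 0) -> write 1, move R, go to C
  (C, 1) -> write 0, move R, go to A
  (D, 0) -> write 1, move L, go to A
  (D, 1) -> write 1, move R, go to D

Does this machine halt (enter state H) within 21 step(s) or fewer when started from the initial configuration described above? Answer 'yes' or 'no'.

Step 1: in state A at pos 0, read 0 -> (A,0)->write 1,move L,goto B. Now: state=B, head=-1, tape[-2..1]=0010 (head:  ^)
Step 2: in state B at pos -1, read 0 -> (B,0)->write 0,move L,goto C. Now: state=C, head=-2, tape[-3..1]=00010 (head:  ^)
Step 3: in state C at pos -2, read 0 -> (C,0)->write 1,move R,goto C. Now: state=C, head=-1, tape[-3..1]=01010 (head:   ^)
Step 4: in state C at pos -1, read 0 -> (C,0)->write 1,move R,goto C. Now: state=C, head=0, tape[-3..1]=01110 (head:    ^)
Step 5: in state C at pos 0, read 1 -> (C,1)->write 0,move R,goto A. Now: state=A, head=1, tape[-3..2]=011000 (head:     ^)
Step 6: in state A at pos 1, read 0 -> (A,0)->write 1,move L,goto B. Now: state=B, head=0, tape[-3..2]=011010 (head:    ^)
Step 7: in state B at pos 0, read 0 -> (B,0)->write 0,move L,goto C. Now: state=C, head=-1, tape[-3..2]=011010 (head:   ^)
Step 8: in state C at pos -1, read 1 -> (C,1)->write 0,move R,goto A. Now: state=A, head=0, tape[-3..2]=010010 (head:    ^)
Step 9: in state A at pos 0, read 0 -> (A,0)->write 1,move L,goto B. Now: state=B, head=-1, tape[-3..2]=010110 (head:   ^)
Step 10: in state B at pos -1, read 0 -> (B,0)->write 0,move L,goto C. Now: state=C, head=-2, tape[-3..2]=010110 (head:  ^)
Step 11: in state C at pos -2, read 1 -> (C,1)->write 0,move R,goto A. Now: state=A, head=-1, tape[-3..2]=000110 (head:   ^)
Step 12: in state A at pos -1, read 0 -> (A,0)->write 1,move L,goto B. Now: state=B, head=-2, tape[-3..2]=001110 (head:  ^)
Step 13: in state B at pos -2, read 0 -> (B,0)->write 0,move L,goto C. Now: state=C, head=-3, tape[-4..2]=0001110 (head:  ^)
Step 14: in state C at pos -3, read 0 -> (C,0)->write 1,move R,goto C. Now: state=C, head=-2, tape[-4..2]=0101110 (head:   ^)
Step 15: in state C at pos -2, read 0 -> (C,0)->write 1,move R,goto C. Now: state=C, head=-1, tape[-4..2]=0111110 (head:    ^)
Step 16: in state C at pos -1, read 1 -> (C,1)->write 0,move R,goto A. Now: state=A, head=0, tape[-4..2]=0110110 (head:     ^)
Step 17: in state A at pos 0, read 1 -> (A,1)->write 1,move L,goto H. Now: state=H, head=-1, tape[-4..2]=0110110 (head:    ^)
State H reached at step 17; 17 <= 21 -> yes

Answer: yes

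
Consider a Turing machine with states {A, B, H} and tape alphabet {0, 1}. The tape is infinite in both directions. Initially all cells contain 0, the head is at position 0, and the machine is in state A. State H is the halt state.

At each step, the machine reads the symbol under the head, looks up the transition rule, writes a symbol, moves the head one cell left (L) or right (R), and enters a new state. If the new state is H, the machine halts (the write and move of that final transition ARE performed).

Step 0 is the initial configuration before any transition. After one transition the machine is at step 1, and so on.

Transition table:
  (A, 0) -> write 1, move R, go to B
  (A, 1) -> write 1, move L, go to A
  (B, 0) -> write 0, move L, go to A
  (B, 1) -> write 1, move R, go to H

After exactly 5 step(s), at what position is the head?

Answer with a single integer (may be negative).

Step 1: in state A at pos 0, read 0 -> (A,0)->write 1,move R,goto B. Now: state=B, head=1, tape[-1..2]=0100 (head:   ^)
Step 2: in state B at pos 1, read 0 -> (B,0)->write 0,move L,goto A. Now: state=A, head=0, tape[-1..2]=0100 (head:  ^)
Step 3: in state A at pos 0, read 1 -> (A,1)->write 1,move L,goto A. Now: state=A, head=-1, tape[-2..2]=00100 (head:  ^)
Step 4: in state A at pos -1, read 0 -> (A,0)->write 1,move R,goto B. Now: state=B, head=0, tape[-2..2]=01100 (head:   ^)
Step 5: in state B at pos 0, read 1 -> (B,1)->write 1,move R,goto H. Now: state=H, head=1, tape[-2..2]=01100 (head:    ^)

Answer: 1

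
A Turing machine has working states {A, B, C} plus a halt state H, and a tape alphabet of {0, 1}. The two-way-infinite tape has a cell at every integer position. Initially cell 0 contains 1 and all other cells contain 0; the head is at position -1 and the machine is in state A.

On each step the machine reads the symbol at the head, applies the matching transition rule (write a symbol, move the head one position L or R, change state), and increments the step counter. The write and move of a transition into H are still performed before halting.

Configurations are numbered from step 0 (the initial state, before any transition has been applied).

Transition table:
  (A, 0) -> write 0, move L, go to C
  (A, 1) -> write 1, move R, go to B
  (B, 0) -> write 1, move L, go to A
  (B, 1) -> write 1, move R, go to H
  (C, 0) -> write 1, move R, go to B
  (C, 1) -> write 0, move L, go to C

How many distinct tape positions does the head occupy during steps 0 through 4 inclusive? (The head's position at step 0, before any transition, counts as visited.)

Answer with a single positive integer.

Answer: 2

Derivation:
Step 1: in state A at pos -1, read 0 -> (A,0)->write 0,move L,goto C. Now: state=C, head=-2, tape[-3..1]=00010 (head:  ^)
Step 2: in state C at pos -2, read 0 -> (C,0)->write 1,move R,goto B. Now: state=B, head=-1, tape[-3..1]=01010 (head:   ^)
Step 3: in state B at pos -1, read 0 -> (B,0)->write 1,move L,goto A. Now: state=A, head=-2, tape[-3..1]=01110 (head:  ^)
Step 4: in state A at pos -2, read 1 -> (A,1)->write 1,move R,goto B. Now: state=B, head=-1, tape[-3..1]=01110 (head:   ^)
Head positions at steps 0..4: starting at -1, distinct positions visited = {-2, -1} -> 2 position(s)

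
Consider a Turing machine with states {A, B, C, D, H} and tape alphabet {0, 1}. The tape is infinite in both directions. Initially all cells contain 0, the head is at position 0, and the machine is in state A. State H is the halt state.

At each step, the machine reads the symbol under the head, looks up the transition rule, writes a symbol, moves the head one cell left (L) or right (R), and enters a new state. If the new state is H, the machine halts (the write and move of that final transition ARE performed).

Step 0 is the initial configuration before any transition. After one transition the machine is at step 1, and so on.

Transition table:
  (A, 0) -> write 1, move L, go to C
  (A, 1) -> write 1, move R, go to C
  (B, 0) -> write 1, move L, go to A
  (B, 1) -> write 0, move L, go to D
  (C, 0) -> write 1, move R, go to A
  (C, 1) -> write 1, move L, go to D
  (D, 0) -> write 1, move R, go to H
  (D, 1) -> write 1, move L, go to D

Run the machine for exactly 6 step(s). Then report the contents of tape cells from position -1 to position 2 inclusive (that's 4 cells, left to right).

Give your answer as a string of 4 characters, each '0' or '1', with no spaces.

Step 1: in state A at pos 0, read 0 -> (A,0)->write 1,move L,goto C. Now: state=C, head=-1, tape[-2..1]=0010 (head:  ^)
Step 2: in state C at pos -1, read 0 -> (C,0)->write 1,move R,goto A. Now: state=A, head=0, tape[-2..1]=0110 (head:   ^)
Step 3: in state A at pos 0, read 1 -> (A,1)->write 1,move R,goto C. Now: state=C, head=1, tape[-2..2]=01100 (head:    ^)
Step 4: in state C at pos 1, read 0 -> (C,0)->write 1,move R,goto A. Now: state=A, head=2, tape[-2..3]=011100 (head:     ^)
Step 5: in state A at pos 2, read 0 -> (A,0)->write 1,move L,goto C. Now: state=C, head=1, tape[-2..3]=011110 (head:    ^)
Step 6: in state C at pos 1, read 1 -> (C,1)->write 1,move L,goto D. Now: state=D, head=0, tape[-2..3]=011110 (head:   ^)

Answer: 1111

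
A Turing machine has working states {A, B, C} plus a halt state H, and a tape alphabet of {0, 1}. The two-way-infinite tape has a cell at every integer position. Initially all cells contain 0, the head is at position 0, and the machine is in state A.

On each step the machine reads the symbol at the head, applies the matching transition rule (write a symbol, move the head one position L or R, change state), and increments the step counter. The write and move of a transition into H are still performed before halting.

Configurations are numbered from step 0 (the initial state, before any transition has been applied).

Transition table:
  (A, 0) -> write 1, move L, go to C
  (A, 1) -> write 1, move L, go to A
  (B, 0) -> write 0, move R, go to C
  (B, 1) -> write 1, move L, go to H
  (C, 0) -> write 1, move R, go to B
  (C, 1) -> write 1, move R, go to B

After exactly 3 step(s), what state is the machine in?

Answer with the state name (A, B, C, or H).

Answer: H

Derivation:
Step 1: in state A at pos 0, read 0 -> (A,0)->write 1,move L,goto C. Now: state=C, head=-1, tape[-2..1]=0010 (head:  ^)
Step 2: in state C at pos -1, read 0 -> (C,0)->write 1,move R,goto B. Now: state=B, head=0, tape[-2..1]=0110 (head:   ^)
Step 3: in state B at pos 0, read 1 -> (B,1)->write 1,move L,goto H. Now: state=H, head=-1, tape[-2..1]=0110 (head:  ^)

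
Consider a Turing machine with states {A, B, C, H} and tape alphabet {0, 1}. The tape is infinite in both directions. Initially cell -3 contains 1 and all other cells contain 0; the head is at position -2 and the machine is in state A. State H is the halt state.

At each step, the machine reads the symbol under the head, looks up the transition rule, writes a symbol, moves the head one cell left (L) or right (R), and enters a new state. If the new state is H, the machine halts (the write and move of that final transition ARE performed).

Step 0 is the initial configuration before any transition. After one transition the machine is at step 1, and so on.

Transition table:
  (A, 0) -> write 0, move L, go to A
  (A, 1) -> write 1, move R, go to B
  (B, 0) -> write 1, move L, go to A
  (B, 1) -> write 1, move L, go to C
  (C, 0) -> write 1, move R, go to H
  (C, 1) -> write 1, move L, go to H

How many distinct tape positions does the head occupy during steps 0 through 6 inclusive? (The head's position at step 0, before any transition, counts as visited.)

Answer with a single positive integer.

Answer: 3

Derivation:
Step 1: in state A at pos -2, read 0 -> (A,0)->write 0,move L,goto A. Now: state=A, head=-3, tape[-4..-1]=0100 (head:  ^)
Step 2: in state A at pos -3, read 1 -> (A,1)->write 1,move R,goto B. Now: state=B, head=-2, tape[-4..-1]=0100 (head:   ^)
Step 3: in state B at pos -2, read 0 -> (B,0)->write 1,move L,goto A. Now: state=A, head=-3, tape[-4..-1]=0110 (head:  ^)
Step 4: in state A at pos -3, read 1 -> (A,1)->write 1,move R,goto B. Now: state=B, head=-2, tape[-4..-1]=0110 (head:   ^)
Step 5: in state B at pos -2, read 1 -> (B,1)->write 1,move L,goto C. Now: state=C, head=-3, tape[-4..-1]=0110 (head:  ^)
Step 6: in state C at pos -3, read 1 -> (C,1)->write 1,move L,goto H. Now: state=H, head=-4, tape[-5..-1]=00110 (head:  ^)
Head positions at steps 0..6: starting at -2, distinct positions visited = {-4, -3, -2} -> 3 position(s)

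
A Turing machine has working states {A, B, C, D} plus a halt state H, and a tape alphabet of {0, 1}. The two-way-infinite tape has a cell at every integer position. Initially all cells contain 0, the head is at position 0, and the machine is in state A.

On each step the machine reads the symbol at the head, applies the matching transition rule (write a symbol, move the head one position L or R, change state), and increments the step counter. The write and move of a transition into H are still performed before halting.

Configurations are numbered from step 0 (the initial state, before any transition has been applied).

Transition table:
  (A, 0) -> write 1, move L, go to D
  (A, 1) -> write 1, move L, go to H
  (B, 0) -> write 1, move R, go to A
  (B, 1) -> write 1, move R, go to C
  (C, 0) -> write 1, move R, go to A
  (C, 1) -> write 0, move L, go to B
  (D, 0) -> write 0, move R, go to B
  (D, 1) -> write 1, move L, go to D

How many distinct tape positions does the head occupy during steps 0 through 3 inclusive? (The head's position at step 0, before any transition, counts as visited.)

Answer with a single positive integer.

Answer: 3

Derivation:
Step 1: in state A at pos 0, read 0 -> (A,0)->write 1,move L,goto D. Now: state=D, head=-1, tape[-2..1]=0010 (head:  ^)
Step 2: in state D at pos -1, read 0 -> (D,0)->write 0,move R,goto B. Now: state=B, head=0, tape[-2..1]=0010 (head:   ^)
Step 3: in state B at pos 0, read 1 -> (B,1)->write 1,move R,goto C. Now: state=C, head=1, tape[-2..2]=00100 (head:    ^)
Head positions at steps 0..3: starting at 0, distinct positions visited = {-1, 0, 1} -> 3 position(s)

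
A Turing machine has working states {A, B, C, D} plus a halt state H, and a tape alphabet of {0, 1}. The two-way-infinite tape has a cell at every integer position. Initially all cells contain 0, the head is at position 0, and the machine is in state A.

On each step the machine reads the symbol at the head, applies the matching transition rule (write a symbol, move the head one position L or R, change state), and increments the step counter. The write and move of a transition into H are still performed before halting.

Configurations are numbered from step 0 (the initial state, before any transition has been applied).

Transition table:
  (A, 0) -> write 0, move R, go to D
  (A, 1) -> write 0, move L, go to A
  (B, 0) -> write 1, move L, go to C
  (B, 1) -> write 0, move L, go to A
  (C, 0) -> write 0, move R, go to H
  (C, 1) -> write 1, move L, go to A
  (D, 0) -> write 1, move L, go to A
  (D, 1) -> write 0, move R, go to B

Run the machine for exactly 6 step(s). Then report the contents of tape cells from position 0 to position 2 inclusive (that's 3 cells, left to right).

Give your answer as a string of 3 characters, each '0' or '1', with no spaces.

Answer: 001

Derivation:
Step 1: in state A at pos 0, read 0 -> (A,0)->write 0,move R,goto D. Now: state=D, head=1, tape[-1..2]=0000 (head:   ^)
Step 2: in state D at pos 1, read 0 -> (D,0)->write 1,move L,goto A. Now: state=A, head=0, tape[-1..2]=0010 (head:  ^)
Step 3: in state A at pos 0, read 0 -> (A,0)->write 0,move R,goto D. Now: state=D, head=1, tape[-1..2]=0010 (head:   ^)
Step 4: in state D at pos 1, read 1 -> (D,1)->write 0,move R,goto B. Now: state=B, head=2, tape[-1..3]=00000 (head:    ^)
Step 5: in state B at pos 2, read 0 -> (B,0)->write 1,move L,goto C. Now: state=C, head=1, tape[-1..3]=00010 (head:   ^)
Step 6: in state C at pos 1, read 0 -> (C,0)->write 0,move R,goto H. Now: state=H, head=2, tape[-1..3]=00010 (head:    ^)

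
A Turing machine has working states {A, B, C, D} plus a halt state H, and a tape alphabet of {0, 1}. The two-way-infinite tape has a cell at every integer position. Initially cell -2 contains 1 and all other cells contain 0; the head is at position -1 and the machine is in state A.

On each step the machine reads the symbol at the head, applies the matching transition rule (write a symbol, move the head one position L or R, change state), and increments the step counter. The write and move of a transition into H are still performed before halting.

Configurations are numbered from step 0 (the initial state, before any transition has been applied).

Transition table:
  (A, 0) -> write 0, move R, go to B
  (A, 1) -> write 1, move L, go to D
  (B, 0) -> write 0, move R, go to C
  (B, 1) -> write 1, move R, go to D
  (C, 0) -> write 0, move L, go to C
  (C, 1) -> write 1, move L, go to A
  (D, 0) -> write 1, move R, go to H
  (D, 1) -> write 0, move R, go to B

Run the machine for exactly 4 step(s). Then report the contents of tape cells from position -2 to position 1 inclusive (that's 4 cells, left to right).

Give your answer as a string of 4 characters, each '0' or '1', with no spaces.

Answer: 1000

Derivation:
Step 1: in state A at pos -1, read 0 -> (A,0)->write 0,move R,goto B. Now: state=B, head=0, tape[-3..1]=01000 (head:    ^)
Step 2: in state B at pos 0, read 0 -> (B,0)->write 0,move R,goto C. Now: state=C, head=1, tape[-3..2]=010000 (head:     ^)
Step 3: in state C at pos 1, read 0 -> (C,0)->write 0,move L,goto C. Now: state=C, head=0, tape[-3..2]=010000 (head:    ^)
Step 4: in state C at pos 0, read 0 -> (C,0)->write 0,move L,goto C. Now: state=C, head=-1, tape[-3..2]=010000 (head:   ^)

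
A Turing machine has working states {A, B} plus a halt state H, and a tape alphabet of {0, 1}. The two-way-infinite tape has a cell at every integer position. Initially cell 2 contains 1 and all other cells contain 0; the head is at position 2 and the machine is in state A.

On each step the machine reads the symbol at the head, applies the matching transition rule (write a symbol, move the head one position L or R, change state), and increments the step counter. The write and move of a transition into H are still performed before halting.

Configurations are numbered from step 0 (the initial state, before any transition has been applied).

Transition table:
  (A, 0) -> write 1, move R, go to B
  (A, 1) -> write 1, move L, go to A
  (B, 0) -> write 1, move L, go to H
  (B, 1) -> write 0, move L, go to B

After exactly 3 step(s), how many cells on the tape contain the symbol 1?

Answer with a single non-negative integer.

Step 1: in state A at pos 2, read 1 -> (A,1)->write 1,move L,goto A. Now: state=A, head=1, tape[0..3]=0010 (head:  ^)
Step 2: in state A at pos 1, read 0 -> (A,0)->write 1,move R,goto B. Now: state=B, head=2, tape[0..3]=0110 (head:   ^)
Step 3: in state B at pos 2, read 1 -> (B,1)->write 0,move L,goto B. Now: state=B, head=1, tape[0..3]=0100 (head:  ^)
Cells containing 1 after step 3: {1} -> 1 cell(s)

Answer: 1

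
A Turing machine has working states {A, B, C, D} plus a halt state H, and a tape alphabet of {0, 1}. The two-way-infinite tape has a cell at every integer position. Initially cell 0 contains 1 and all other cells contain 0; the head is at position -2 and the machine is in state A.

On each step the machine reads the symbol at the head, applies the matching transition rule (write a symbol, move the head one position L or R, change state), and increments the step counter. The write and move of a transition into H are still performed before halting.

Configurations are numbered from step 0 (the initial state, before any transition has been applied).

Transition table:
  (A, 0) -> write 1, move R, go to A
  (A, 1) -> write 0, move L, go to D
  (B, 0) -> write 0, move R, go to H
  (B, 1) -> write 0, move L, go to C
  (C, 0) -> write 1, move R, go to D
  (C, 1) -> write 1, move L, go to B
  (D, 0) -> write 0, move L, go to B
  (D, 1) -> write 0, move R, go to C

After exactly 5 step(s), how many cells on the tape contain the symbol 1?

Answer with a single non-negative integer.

Step 1: in state A at pos -2, read 0 -> (A,0)->write 1,move R,goto A. Now: state=A, head=-1, tape[-3..1]=01010 (head:   ^)
Step 2: in state A at pos -1, read 0 -> (A,0)->write 1,move R,goto A. Now: state=A, head=0, tape[-3..1]=01110 (head:    ^)
Step 3: in state A at pos 0, read 1 -> (A,1)->write 0,move L,goto D. Now: state=D, head=-1, tape[-3..1]=01100 (head:   ^)
Step 4: in state D at pos -1, read 1 -> (D,1)->write 0,move R,goto C. Now: state=C, head=0, tape[-3..1]=01000 (head:    ^)
Step 5: in state C at pos 0, read 0 -> (C,0)->write 1,move R,goto D. Now: state=D, head=1, tape[-3..2]=010100 (head:     ^)
Cells containing 1 after step 5: {-2, 0} -> 2 cell(s)

Answer: 2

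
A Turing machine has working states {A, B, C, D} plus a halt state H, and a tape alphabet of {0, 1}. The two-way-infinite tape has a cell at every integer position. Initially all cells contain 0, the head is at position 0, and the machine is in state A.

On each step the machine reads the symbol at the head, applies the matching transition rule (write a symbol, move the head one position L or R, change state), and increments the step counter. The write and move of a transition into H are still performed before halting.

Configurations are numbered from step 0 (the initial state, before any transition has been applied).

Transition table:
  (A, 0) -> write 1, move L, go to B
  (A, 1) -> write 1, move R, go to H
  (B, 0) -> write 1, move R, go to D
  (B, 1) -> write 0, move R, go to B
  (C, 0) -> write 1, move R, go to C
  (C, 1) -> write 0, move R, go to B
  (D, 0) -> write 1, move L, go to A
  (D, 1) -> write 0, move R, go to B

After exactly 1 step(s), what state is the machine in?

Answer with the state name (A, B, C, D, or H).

Answer: B

Derivation:
Step 1: in state A at pos 0, read 0 -> (A,0)->write 1,move L,goto B. Now: state=B, head=-1, tape[-2..1]=0010 (head:  ^)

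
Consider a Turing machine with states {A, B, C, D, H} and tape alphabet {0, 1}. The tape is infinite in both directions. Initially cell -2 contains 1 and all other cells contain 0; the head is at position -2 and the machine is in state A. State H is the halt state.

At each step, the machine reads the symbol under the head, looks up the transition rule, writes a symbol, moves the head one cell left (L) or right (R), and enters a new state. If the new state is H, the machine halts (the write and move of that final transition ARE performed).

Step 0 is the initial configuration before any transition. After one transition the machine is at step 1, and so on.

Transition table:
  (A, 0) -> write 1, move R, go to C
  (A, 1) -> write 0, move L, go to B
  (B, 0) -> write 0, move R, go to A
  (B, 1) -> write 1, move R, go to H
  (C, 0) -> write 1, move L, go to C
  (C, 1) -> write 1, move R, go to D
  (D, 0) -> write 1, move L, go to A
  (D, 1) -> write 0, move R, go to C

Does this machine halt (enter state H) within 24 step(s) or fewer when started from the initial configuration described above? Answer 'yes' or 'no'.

Step 1: in state A at pos -2, read 1 -> (A,1)->write 0,move L,goto B. Now: state=B, head=-3, tape[-4..-1]=0000 (head:  ^)
Step 2: in state B at pos -3, read 0 -> (B,0)->write 0,move R,goto A. Now: state=A, head=-2, tape[-4..-1]=0000 (head:   ^)
Step 3: in state A at pos -2, read 0 -> (A,0)->write 1,move R,goto C. Now: state=C, head=-1, tape[-4..0]=00100 (head:    ^)
Step 4: in state C at pos -1, read 0 -> (C,0)->write 1,move L,goto C. Now: state=C, head=-2, tape[-4..0]=00110 (head:   ^)
Step 5: in state C at pos -2, read 1 -> (C,1)->write 1,move R,goto D. Now: state=D, head=-1, tape[-4..0]=00110 (head:    ^)
Step 6: in state D at pos -1, read 1 -> (D,1)->write 0,move R,goto C. Now: state=C, head=0, tape[-4..1]=001000 (head:     ^)
Step 7: in state C at pos 0, read 0 -> (C,0)->write 1,move L,goto C. Now: state=C, head=-1, tape[-4..1]=001010 (head:    ^)
Step 8: in state C at pos -1, read 0 -> (C,0)->write 1,move L,goto C. Now: state=C, head=-2, tape[-4..1]=001110 (head:   ^)
Step 9: in state C at pos -2, read 1 -> (C,1)->write 1,move R,goto D. Now: state=D, head=-1, tape[-4..1]=001110 (head:    ^)
Step 10: in state D at pos -1, read 1 -> (D,1)->write 0,move R,goto C. Now: state=C, head=0, tape[-4..1]=001010 (head:     ^)
Step 11: in state C at pos 0, read 1 -> (C,1)->write 1,move R,goto D. Now: state=D, head=1, tape[-4..2]=0010100 (head:      ^)
Step 12: in state D at pos 1, read 0 -> (D,0)->write 1,move L,goto A. Now: state=A, head=0, tape[-4..2]=0010110 (head:     ^)
Step 13: in state A at pos 0, read 1 -> (A,1)->write 0,move L,goto B. Now: state=B, head=-1, tape[-4..2]=0010010 (head:    ^)
Step 14: in state B at pos -1, read 0 -> (B,0)->write 0,move R,goto A. Now: state=A, head=0, tape[-4..2]=0010010 (head:     ^)
Step 15: in state A at pos 0, read 0 -> (A,0)->write 1,move R,goto C. Now: state=C, head=1, tape[-4..2]=0010110 (head:      ^)
Step 16: in state C at pos 1, read 1 -> (C,1)->write 1,move R,goto D. Now: state=D, head=2, tape[-4..3]=00101100 (head:       ^)
Step 17: in state D at pos 2, read 0 -> (D,0)->write 1,move L,goto A. Now: state=A, head=1, tape[-4..3]=00101110 (head:      ^)
Step 18: in state A at pos 1, read 1 -> (A,1)->write 0,move L,goto B. Now: state=B, head=0, tape[-4..3]=00101010 (head:     ^)
Step 19: in state B at pos 0, read 1 -> (B,1)->write 1,move R,goto H. Now: state=H, head=1, tape[-4..3]=00101010 (head:      ^)
State H reached at step 19; 19 <= 24 -> yes

Answer: yes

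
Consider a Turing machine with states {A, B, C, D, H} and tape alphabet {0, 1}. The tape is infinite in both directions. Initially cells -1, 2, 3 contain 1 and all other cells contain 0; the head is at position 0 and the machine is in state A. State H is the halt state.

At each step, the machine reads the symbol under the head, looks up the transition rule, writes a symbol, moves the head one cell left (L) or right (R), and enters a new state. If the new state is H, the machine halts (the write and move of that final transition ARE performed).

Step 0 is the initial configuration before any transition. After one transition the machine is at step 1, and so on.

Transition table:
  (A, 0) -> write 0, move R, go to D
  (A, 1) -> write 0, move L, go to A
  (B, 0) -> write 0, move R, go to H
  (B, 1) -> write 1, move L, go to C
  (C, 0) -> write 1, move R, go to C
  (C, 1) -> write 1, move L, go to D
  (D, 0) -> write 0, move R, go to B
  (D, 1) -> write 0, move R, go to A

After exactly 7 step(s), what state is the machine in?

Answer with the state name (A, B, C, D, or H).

Answer: A

Derivation:
Step 1: in state A at pos 0, read 0 -> (A,0)->write 0,move R,goto D. Now: state=D, head=1, tape[-2..4]=0100110 (head:    ^)
Step 2: in state D at pos 1, read 0 -> (D,0)->write 0,move R,goto B. Now: state=B, head=2, tape[-2..4]=0100110 (head:     ^)
Step 3: in state B at pos 2, read 1 -> (B,1)->write 1,move L,goto C. Now: state=C, head=1, tape[-2..4]=0100110 (head:    ^)
Step 4: in state C at pos 1, read 0 -> (C,0)->write 1,move R,goto C. Now: state=C, head=2, tape[-2..4]=0101110 (head:     ^)
Step 5: in state C at pos 2, read 1 -> (C,1)->write 1,move L,goto D. Now: state=D, head=1, tape[-2..4]=0101110 (head:    ^)
Step 6: in state D at pos 1, read 1 -> (D,1)->write 0,move R,goto A. Now: state=A, head=2, tape[-2..4]=0100110 (head:     ^)
Step 7: in state A at pos 2, read 1 -> (A,1)->write 0,move L,goto A. Now: state=A, head=1, tape[-2..4]=0100010 (head:    ^)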